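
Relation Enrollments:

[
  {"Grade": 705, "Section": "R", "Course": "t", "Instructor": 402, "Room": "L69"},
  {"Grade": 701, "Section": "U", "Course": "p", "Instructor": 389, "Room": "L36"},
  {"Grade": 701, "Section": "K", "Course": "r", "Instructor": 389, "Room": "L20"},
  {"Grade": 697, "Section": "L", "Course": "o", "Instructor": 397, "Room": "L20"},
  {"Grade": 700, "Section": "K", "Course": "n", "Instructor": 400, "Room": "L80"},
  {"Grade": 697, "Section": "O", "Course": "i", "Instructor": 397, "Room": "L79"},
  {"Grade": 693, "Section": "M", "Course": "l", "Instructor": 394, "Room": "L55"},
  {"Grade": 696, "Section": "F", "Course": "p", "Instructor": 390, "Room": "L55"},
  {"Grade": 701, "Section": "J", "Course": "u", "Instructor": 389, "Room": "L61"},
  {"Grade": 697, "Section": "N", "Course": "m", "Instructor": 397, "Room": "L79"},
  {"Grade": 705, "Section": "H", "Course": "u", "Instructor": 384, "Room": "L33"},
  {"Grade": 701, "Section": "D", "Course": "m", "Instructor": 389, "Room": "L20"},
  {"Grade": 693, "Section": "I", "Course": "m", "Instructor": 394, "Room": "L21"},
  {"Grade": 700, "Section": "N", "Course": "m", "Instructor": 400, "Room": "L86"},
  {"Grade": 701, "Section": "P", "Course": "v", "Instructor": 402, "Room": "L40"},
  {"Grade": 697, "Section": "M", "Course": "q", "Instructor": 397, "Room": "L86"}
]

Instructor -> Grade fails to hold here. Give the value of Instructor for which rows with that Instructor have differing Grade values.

Instructor=402: 2 rows → Grade takes values {705, 701} — violation
Instructor=389: 4 rows → Grade = 701, 701, 701, 701 ✓
Instructor=397: 4 rows → Grade = 697, 697, 697, 697 ✓
Instructor=400: 2 rows → Grade = 700, 700 ✓
Instructor=394: 2 rows → Grade = 693, 693 ✓
Instructor=390: 1 row → Grade = 696 ✓
Instructor=384: 1 row → Grade = 705 ✓
The only Instructor value with inconsistent Grade is Instructor=402.

402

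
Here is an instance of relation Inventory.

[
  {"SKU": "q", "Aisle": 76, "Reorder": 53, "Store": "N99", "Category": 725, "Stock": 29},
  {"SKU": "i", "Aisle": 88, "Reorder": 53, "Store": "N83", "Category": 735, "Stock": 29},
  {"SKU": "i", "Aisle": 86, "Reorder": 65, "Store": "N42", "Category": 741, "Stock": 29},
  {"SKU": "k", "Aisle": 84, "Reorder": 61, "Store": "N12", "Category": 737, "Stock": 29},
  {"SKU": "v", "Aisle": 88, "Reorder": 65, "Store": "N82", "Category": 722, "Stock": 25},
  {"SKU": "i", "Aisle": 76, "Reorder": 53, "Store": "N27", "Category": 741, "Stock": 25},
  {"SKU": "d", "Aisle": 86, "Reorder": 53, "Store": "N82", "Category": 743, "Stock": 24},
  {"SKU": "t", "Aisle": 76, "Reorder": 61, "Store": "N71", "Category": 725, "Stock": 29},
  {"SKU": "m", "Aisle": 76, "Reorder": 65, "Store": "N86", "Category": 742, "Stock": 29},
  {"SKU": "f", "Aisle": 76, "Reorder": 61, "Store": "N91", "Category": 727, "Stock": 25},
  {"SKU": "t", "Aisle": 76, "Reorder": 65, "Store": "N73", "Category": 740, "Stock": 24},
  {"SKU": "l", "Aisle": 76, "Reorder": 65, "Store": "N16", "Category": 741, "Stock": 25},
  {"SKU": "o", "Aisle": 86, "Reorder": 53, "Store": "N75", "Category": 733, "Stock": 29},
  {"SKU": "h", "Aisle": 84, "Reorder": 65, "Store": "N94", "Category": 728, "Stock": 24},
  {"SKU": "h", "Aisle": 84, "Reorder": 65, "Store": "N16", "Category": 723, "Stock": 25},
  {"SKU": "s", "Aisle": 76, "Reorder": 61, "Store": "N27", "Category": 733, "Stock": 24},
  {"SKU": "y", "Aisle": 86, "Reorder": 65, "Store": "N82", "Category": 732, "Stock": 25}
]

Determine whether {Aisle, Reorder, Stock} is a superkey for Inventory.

Yes

All 17 rows have distinct {Aisle, Reorder, Stock} values, so {Aisle, Reorder, Stock} → (all attributes) holds and {Aisle, Reorder, Stock} is a superkey.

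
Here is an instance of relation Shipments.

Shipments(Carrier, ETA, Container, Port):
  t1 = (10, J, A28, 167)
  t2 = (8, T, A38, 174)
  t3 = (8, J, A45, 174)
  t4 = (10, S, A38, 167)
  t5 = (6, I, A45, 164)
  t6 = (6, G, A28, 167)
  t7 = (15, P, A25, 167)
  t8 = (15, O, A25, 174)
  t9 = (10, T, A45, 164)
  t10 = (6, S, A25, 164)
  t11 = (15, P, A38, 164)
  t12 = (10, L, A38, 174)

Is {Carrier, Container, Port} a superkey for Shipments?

All 12 rows have distinct {Carrier, Container, Port} values, so {Carrier, Container, Port} → (all attributes) holds and {Carrier, Container, Port} is a superkey.

Yes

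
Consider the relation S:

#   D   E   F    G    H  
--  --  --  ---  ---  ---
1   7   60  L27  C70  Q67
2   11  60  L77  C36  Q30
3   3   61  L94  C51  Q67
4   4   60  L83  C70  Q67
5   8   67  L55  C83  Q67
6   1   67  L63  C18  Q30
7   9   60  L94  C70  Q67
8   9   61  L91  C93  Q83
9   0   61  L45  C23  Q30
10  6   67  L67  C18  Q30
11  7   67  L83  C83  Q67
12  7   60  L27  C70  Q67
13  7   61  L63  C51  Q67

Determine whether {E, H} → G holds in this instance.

Yes

(E=60, H=Q67): rows 1, 4, 7, 12 → G = C70, C70, C70, C70 ✓
(E=60, H=Q30): row 2 → G = C36 ✓
(E=61, H=Q67): rows 3, 13 → G = C51, C51 ✓
(E=67, H=Q67): rows 5, 11 → G = C83, C83 ✓
(E=67, H=Q30): rows 6, 10 → G = C18, C18 ✓
(E=61, H=Q83): row 8 → G = C93 ✓
(E=61, H=Q30): row 9 → G = C23 ✓
Every {E, H} value is associated with a single G value, so {E, H} → G holds.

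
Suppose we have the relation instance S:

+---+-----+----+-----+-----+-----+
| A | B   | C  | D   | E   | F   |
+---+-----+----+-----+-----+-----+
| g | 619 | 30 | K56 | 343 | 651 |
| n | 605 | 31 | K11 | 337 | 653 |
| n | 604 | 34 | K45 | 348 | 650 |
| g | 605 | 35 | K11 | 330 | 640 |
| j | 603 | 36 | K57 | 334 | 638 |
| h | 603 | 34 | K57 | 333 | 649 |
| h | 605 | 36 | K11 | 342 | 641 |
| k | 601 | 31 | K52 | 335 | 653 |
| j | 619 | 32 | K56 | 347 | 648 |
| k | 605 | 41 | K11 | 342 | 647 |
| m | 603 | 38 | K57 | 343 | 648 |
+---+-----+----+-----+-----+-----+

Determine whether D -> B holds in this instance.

D=K56: 2 rows → B = 619, 619 ✓
D=K11: 4 rows → B = 605, 605, 605, 605 ✓
D=K45: 1 row → B = 604 ✓
D=K57: 3 rows → B = 603, 603, 603 ✓
D=K52: 1 row → B = 601 ✓
Every D value is associated with a single B value, so D -> B holds.

Yes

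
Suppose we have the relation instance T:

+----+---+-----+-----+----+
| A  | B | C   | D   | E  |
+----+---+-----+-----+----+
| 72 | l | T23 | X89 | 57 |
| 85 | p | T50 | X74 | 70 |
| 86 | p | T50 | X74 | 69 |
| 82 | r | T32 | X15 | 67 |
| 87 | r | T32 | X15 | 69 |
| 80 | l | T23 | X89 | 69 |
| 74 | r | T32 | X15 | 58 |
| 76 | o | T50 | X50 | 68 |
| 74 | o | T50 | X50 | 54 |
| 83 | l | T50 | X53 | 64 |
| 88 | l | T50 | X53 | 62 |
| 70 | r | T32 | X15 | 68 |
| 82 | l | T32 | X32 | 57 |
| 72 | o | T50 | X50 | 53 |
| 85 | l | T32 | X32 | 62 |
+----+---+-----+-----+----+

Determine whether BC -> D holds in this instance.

(B=l, C=T23): 2 rows → D = X89, X89 ✓
(B=p, C=T50): 2 rows → D = X74, X74 ✓
(B=r, C=T32): 4 rows → D = X15, X15, X15, X15 ✓
(B=o, C=T50): 3 rows → D = X50, X50, X50 ✓
(B=l, C=T50): 2 rows → D = X53, X53 ✓
(B=l, C=T32): 2 rows → D = X32, X32 ✓
Every BC value is associated with a single D value, so BC -> D holds.

Yes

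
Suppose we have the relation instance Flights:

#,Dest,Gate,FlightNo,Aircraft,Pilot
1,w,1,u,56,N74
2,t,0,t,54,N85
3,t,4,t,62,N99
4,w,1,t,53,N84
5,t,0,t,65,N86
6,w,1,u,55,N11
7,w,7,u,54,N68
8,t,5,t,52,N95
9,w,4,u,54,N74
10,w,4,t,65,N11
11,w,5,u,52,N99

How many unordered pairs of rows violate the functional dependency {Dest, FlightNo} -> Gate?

15

(Dest=w, FlightNo=u): violating pairs (1,7), (1,9), (1,11), (6,7), (6,9), (6,11), (7,9), (7,11), (9,11) — 9 pairs.
(Dest=t, FlightNo=t): violating pairs (2,3), (2,8), (3,5), (3,8), (5,8) — 5 pairs.
(Dest=w, FlightNo=t): violating pairs (4,10) — 1 pair.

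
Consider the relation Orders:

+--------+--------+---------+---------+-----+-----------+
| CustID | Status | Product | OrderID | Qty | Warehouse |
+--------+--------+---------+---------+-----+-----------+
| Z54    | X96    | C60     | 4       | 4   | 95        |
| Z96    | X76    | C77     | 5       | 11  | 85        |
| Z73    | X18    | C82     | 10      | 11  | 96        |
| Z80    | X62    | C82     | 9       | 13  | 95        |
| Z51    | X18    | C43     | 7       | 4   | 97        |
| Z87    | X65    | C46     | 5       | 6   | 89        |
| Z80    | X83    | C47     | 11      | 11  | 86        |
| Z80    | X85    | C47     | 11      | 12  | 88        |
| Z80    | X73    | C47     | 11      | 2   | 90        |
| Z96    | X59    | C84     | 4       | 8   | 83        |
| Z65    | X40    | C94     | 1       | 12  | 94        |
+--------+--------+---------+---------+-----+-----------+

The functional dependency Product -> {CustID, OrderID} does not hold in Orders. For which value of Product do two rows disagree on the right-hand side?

Product=C60: 1 row → {CustID,OrderID} = (Z54, 4) ✓
Product=C77: 1 row → {CustID,OrderID} = (Z96, 5) ✓
Product=C82: 2 rows → {CustID,OrderID} takes values {(Z73, 10), (Z80, 9)} — violation
Product=C43: 1 row → {CustID,OrderID} = (Z51, 7) ✓
Product=C46: 1 row → {CustID,OrderID} = (Z87, 5) ✓
Product=C47: 3 rows → {CustID,OrderID} = (Z80, 11), (Z80, 11), (Z80, 11) ✓
Product=C84: 1 row → {CustID,OrderID} = (Z96, 4) ✓
Product=C94: 1 row → {CustID,OrderID} = (Z65, 1) ✓
The only Product value with inconsistent RHS is Product=C82.

C82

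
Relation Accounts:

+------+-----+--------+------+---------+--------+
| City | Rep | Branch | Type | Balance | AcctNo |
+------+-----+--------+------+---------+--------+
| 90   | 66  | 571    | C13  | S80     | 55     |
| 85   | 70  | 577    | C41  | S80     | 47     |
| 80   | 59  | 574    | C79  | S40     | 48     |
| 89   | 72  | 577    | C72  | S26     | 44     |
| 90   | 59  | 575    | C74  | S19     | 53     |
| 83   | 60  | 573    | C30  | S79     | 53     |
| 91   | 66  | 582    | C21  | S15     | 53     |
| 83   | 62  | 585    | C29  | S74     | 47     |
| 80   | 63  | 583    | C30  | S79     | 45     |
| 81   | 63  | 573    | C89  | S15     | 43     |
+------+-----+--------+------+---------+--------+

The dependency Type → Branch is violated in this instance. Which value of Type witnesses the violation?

Type=C13: 1 row → Branch = 571 ✓
Type=C41: 1 row → Branch = 577 ✓
Type=C79: 1 row → Branch = 574 ✓
Type=C72: 1 row → Branch = 577 ✓
Type=C74: 1 row → Branch = 575 ✓
Type=C30: 2 rows → Branch takes values {573, 583} — violation
Type=C21: 1 row → Branch = 582 ✓
Type=C29: 1 row → Branch = 585 ✓
Type=C89: 1 row → Branch = 573 ✓
The only Type value with inconsistent Branch is Type=C30.

C30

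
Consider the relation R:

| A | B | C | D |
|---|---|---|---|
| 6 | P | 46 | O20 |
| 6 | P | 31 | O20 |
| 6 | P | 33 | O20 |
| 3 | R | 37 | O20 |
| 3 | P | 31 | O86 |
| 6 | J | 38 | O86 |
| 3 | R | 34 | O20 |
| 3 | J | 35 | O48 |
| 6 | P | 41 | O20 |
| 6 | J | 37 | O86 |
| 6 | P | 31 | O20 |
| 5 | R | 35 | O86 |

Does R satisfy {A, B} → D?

(A=6, B=P): 5 rows → D = O20, O20, O20, O20, O20 ✓
(A=3, B=R): 2 rows → D = O20, O20 ✓
(A=3, B=P): 1 row → D = O86 ✓
(A=6, B=J): 2 rows → D = O86, O86 ✓
(A=3, B=J): 1 row → D = O48 ✓
(A=5, B=R): 1 row → D = O86 ✓
Every {A, B} value is associated with a single D value, so {A, B} → D holds.

Yes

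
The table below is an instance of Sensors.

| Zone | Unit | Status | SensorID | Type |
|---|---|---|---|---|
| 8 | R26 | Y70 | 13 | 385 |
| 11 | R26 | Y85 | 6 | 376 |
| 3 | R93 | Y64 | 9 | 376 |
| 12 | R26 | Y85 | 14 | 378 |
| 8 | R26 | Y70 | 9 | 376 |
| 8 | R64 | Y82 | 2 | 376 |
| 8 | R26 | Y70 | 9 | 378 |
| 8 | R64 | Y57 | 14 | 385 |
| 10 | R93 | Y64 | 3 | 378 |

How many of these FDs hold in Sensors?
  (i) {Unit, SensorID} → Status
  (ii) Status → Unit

2

(i) {Unit, SensorID} → Status: every LHS value maps to a single RHS value — holds.
(ii) Status → Unit: every LHS value maps to a single RHS value — holds.
2 of the 2 dependencies hold.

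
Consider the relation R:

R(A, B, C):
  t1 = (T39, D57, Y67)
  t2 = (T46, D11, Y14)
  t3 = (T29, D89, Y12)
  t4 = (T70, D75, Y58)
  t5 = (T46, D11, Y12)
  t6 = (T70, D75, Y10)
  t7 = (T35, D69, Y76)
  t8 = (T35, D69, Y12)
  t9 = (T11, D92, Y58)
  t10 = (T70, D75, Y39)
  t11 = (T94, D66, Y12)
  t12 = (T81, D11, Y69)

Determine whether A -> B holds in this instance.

Yes

A=T39: row 1 → B = D57 ✓
A=T46: rows 2, 5 → B = D11, D11 ✓
A=T29: row 3 → B = D89 ✓
A=T70: rows 4, 6, 10 → B = D75, D75, D75 ✓
A=T35: rows 7, 8 → B = D69, D69 ✓
A=T11: row 9 → B = D92 ✓
A=T94: row 11 → B = D66 ✓
A=T81: row 12 → B = D11 ✓
Every A value is associated with a single B value, so A -> B holds.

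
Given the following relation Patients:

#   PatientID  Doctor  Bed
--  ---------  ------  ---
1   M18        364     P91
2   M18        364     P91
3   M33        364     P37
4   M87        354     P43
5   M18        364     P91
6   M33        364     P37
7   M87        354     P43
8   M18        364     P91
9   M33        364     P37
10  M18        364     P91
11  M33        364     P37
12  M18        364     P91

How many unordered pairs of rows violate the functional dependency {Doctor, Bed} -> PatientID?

0

(Doctor=364, Bed=P91): all 6 rows agree on PatientID — 0 pairs.
(Doctor=364, Bed=P37): all 4 rows agree on PatientID — 0 pairs.
(Doctor=354, Bed=P43): all 2 rows agree on PatientID — 0 pairs.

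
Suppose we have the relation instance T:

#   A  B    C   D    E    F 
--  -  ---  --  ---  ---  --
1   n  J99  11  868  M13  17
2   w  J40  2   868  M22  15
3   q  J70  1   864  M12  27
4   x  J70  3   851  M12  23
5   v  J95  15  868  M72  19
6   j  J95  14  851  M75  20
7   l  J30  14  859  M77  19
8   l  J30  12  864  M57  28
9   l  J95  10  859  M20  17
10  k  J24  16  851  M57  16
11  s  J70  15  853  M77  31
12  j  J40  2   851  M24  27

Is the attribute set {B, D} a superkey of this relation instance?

Yes

All 12 rows have distinct {B, D} values, so {B, D} → (all attributes) holds and {B, D} is a superkey.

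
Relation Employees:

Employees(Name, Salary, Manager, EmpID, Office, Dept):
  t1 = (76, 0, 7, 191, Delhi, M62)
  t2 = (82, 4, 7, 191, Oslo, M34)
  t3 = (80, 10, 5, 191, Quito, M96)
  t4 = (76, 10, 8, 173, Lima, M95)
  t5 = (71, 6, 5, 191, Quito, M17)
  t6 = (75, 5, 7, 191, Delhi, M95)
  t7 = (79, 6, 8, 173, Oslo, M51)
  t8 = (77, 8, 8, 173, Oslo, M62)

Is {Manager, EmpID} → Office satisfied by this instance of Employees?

(Manager=7, EmpID=191): rows 1, 2, 6 → Office takes values {Delhi, Oslo} — violation
(Manager=5, EmpID=191): rows 3, 5 → Office = Quito, Quito ✓
(Manager=8, EmpID=173): rows 4, 7, 8 → Office takes values {Lima, Oslo} — violation
Two rows agree on {Manager, EmpID} but differ on Office, so {Manager, EmpID} → Office does not hold.

No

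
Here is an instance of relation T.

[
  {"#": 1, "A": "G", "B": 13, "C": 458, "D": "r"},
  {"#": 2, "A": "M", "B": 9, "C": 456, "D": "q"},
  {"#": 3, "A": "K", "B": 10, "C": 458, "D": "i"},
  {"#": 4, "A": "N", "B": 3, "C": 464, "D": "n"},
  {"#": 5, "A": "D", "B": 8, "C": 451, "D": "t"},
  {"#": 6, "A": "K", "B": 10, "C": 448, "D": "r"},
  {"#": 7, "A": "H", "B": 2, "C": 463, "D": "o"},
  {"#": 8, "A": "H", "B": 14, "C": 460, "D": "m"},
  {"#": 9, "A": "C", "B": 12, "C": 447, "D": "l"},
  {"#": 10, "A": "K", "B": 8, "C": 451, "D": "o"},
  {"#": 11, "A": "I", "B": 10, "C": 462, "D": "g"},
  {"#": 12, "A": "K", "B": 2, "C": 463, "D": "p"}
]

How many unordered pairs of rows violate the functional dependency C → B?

1

C=458: violating pairs (1,3) — 1 pair.
C=451: all 2 rows agree on B — 0 pairs.
C=463: all 2 rows agree on B — 0 pairs.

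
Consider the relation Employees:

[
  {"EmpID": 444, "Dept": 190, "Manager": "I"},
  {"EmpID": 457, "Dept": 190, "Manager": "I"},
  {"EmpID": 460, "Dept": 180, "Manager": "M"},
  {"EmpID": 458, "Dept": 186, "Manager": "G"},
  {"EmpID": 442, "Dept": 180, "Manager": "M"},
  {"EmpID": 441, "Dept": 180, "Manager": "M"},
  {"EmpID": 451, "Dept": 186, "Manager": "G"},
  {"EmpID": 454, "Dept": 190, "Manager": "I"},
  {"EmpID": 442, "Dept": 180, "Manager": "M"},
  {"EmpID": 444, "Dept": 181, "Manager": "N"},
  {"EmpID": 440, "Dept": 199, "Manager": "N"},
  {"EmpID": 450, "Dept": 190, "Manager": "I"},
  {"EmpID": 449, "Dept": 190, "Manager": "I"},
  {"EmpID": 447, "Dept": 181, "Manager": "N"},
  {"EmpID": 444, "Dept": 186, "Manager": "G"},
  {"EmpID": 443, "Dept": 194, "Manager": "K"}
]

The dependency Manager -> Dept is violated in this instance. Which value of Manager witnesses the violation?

Manager=I: 5 rows → Dept = 190, 190, 190, 190, 190 ✓
Manager=M: 4 rows → Dept = 180, 180, 180, 180 ✓
Manager=G: 3 rows → Dept = 186, 186, 186 ✓
Manager=N: 3 rows → Dept takes values {181, 199} — violation
Manager=K: 1 row → Dept = 194 ✓
The only Manager value with inconsistent Dept is Manager=N.

N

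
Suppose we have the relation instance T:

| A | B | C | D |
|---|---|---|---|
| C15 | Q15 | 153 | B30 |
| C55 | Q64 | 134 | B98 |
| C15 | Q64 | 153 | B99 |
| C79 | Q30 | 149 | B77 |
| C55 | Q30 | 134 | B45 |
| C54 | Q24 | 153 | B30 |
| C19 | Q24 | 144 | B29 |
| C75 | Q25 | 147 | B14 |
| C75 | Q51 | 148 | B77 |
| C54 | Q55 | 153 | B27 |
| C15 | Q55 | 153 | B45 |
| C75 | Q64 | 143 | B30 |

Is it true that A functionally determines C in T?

No

A=C15: 3 rows → C = 153, 153, 153 ✓
A=C55: 2 rows → C = 134, 134 ✓
A=C79: 1 row → C = 149 ✓
A=C54: 2 rows → C = 153, 153 ✓
A=C19: 1 row → C = 144 ✓
A=C75: 3 rows → C takes values {147, 148, 143} — violation
Two rows agree on A but differ on C, so A → C does not hold.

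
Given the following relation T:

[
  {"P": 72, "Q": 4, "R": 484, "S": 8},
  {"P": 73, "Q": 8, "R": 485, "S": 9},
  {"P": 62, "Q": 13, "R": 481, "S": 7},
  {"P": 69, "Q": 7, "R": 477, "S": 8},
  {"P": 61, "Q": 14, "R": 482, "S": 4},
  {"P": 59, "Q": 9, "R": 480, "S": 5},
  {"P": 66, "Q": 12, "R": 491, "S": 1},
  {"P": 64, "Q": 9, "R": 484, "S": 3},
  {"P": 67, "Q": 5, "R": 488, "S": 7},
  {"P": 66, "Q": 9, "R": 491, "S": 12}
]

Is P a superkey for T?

No

Two distinct rows share P=66, so P does not determine every attribute — not a superkey.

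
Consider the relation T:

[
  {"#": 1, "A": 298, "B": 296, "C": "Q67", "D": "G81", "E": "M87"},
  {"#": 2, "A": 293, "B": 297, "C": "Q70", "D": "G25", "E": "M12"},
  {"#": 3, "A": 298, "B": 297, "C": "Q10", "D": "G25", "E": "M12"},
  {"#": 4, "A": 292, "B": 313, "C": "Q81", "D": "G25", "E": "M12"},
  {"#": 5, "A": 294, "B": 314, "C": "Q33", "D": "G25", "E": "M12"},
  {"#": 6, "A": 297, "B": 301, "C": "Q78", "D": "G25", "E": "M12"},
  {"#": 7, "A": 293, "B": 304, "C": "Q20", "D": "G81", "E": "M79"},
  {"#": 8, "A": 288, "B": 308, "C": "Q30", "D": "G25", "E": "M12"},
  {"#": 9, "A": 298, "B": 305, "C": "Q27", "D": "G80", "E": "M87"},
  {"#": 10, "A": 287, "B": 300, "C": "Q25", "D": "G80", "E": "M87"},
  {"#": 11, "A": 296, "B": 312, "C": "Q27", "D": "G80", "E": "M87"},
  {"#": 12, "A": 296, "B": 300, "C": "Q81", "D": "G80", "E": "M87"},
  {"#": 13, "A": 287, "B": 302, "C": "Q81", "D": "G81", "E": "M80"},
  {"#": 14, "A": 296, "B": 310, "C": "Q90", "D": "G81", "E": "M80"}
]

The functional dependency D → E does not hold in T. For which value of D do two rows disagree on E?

G81

D=G81: rows 1, 7, 13, 14 → E takes values {M87, M79, M80} — violation
D=G25: rows 2, 3, 4, 5, 6, 8 → E = M12, M12, M12, M12, M12, M12 ✓
D=G80: rows 9, 10, 11, 12 → E = M87, M87, M87, M87 ✓
The only D value with inconsistent E is D=G81.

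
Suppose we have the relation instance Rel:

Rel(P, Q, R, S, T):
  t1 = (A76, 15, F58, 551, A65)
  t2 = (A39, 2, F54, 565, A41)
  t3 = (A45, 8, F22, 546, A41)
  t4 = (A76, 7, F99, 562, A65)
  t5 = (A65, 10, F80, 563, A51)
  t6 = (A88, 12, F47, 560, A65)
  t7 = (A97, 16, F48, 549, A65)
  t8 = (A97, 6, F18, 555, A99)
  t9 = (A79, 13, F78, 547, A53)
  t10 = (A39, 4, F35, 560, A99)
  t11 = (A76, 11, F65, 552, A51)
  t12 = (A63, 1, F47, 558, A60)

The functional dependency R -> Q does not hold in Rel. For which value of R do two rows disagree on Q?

F47

R=F58: row 1 → Q = 15 ✓
R=F54: row 2 → Q = 2 ✓
R=F22: row 3 → Q = 8 ✓
R=F99: row 4 → Q = 7 ✓
R=F80: row 5 → Q = 10 ✓
R=F47: rows 6, 12 → Q takes values {12, 1} — violation
R=F48: row 7 → Q = 16 ✓
R=F18: row 8 → Q = 6 ✓
R=F78: row 9 → Q = 13 ✓
R=F35: row 10 → Q = 4 ✓
R=F65: row 11 → Q = 11 ✓
The only R value with inconsistent Q is R=F47.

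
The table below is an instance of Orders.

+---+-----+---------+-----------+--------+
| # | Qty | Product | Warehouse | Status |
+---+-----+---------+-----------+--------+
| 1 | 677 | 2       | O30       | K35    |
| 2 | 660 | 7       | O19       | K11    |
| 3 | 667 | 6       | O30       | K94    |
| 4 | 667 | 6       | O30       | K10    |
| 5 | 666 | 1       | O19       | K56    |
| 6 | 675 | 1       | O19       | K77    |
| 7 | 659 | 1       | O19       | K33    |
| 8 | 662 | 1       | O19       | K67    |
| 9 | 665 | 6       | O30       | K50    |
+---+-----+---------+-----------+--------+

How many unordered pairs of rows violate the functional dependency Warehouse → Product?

7

Warehouse=O30: violating pairs (1,3), (1,4), (1,9) — 3 pairs.
Warehouse=O19: violating pairs (2,5), (2,6), (2,7), (2,8) — 4 pairs.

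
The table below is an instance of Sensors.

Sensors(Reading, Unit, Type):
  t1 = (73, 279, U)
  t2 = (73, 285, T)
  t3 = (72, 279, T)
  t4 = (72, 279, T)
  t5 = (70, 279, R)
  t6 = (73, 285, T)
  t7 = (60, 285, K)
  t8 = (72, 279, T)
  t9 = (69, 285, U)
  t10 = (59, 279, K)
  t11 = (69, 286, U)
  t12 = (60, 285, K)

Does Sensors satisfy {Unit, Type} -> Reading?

Yes

(Unit=279, Type=U): row 1 → Reading = 73 ✓
(Unit=285, Type=T): rows 2, 6 → Reading = 73, 73 ✓
(Unit=279, Type=T): rows 3, 4, 8 → Reading = 72, 72, 72 ✓
(Unit=279, Type=R): row 5 → Reading = 70 ✓
(Unit=285, Type=K): rows 7, 12 → Reading = 60, 60 ✓
(Unit=285, Type=U): row 9 → Reading = 69 ✓
(Unit=279, Type=K): row 10 → Reading = 59 ✓
(Unit=286, Type=U): row 11 → Reading = 69 ✓
Every {Unit, Type} value is associated with a single Reading value, so {Unit, Type} -> Reading holds.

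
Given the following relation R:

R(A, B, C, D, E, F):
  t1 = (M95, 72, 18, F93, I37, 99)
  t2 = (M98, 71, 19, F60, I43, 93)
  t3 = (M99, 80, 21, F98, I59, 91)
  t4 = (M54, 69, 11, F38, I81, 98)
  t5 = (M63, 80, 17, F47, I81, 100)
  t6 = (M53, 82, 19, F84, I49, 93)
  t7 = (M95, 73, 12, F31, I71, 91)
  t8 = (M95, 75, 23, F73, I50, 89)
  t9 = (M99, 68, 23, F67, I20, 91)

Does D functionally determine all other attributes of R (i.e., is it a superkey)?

Yes

All 9 rows have distinct D values, so D → (all attributes) holds and D is a superkey.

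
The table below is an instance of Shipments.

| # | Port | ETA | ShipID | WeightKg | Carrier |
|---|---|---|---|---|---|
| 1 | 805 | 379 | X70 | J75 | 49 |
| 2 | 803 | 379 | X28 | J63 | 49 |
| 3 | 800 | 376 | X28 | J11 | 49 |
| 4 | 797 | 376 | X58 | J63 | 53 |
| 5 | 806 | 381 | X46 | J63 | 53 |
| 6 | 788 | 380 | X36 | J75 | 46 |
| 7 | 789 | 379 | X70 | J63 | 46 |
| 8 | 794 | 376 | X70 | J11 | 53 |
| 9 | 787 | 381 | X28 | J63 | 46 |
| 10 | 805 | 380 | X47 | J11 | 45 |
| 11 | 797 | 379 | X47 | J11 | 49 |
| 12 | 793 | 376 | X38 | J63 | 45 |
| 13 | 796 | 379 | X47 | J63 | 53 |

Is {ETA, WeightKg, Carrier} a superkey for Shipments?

Yes

All 13 rows have distinct {ETA, WeightKg, Carrier} values, so {ETA, WeightKg, Carrier} → (all attributes) holds and {ETA, WeightKg, Carrier} is a superkey.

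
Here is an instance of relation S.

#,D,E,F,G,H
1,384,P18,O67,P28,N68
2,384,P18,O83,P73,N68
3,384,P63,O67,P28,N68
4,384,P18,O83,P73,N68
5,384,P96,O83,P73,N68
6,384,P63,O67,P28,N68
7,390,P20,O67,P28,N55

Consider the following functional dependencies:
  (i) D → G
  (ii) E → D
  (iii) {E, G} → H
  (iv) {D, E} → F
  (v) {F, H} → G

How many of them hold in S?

3

(i) D → G: D=384: rows 1, 2, 3, 4, 5, 6 → G takes values {P28, P73} — violation — fails.
(ii) E → D: every LHS value maps to a single RHS value — holds.
(iii) {E, G} → H: every LHS value maps to a single RHS value — holds.
(iv) {D, E} → F: (D=384, E=P18): rows 1, 2, 4 → F takes values {O67, O83} — violation — fails.
(v) {F, H} → G: every LHS value maps to a single RHS value — holds.
3 of the 5 dependencies hold.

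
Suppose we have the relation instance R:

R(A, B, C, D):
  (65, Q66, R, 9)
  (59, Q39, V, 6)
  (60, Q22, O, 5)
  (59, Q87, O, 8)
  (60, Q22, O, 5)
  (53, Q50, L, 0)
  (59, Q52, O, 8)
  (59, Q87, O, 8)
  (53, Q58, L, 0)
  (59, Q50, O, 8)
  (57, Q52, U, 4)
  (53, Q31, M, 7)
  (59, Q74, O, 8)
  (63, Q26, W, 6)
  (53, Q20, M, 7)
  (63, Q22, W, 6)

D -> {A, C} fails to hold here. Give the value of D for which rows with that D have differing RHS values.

6

D=9: 1 row → {A,C} = (65, R) ✓
D=6: 3 rows → {A,C} takes values {(59, V), (63, W)} — violation
D=5: 2 rows → {A,C} = (60, O), (60, O) ✓
D=8: 5 rows → {A,C} = (59, O), (59, O), (59, O), (59, O), (59, O) ✓
D=0: 2 rows → {A,C} = (53, L), (53, L) ✓
D=4: 1 row → {A,C} = (57, U) ✓
D=7: 2 rows → {A,C} = (53, M), (53, M) ✓
The only D value with inconsistent RHS is D=6.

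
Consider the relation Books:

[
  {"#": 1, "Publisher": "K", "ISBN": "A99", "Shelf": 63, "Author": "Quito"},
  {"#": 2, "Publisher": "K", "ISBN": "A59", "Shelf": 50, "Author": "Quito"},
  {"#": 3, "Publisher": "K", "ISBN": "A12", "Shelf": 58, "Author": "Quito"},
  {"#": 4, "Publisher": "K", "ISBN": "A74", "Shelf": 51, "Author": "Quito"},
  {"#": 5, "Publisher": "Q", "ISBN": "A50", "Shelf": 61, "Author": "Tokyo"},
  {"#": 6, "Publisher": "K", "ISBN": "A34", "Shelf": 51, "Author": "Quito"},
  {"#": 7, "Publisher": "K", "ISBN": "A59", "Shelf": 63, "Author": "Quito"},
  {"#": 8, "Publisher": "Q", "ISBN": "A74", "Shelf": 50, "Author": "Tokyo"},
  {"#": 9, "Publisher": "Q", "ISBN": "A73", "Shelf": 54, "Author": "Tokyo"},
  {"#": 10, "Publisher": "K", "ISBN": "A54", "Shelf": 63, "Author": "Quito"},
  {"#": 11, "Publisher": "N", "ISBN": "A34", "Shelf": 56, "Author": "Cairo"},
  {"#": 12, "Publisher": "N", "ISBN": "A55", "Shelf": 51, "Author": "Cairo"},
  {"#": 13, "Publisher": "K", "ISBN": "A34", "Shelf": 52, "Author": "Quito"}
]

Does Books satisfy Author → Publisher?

Author=Quito: rows 1, 2, 3, 4, 6, 7, 10, 13 → Publisher = K, K, K, K, K, K, K, K ✓
Author=Tokyo: rows 5, 8, 9 → Publisher = Q, Q, Q ✓
Author=Cairo: rows 11, 12 → Publisher = N, N ✓
Every Author value is associated with a single Publisher value, so Author → Publisher holds.

Yes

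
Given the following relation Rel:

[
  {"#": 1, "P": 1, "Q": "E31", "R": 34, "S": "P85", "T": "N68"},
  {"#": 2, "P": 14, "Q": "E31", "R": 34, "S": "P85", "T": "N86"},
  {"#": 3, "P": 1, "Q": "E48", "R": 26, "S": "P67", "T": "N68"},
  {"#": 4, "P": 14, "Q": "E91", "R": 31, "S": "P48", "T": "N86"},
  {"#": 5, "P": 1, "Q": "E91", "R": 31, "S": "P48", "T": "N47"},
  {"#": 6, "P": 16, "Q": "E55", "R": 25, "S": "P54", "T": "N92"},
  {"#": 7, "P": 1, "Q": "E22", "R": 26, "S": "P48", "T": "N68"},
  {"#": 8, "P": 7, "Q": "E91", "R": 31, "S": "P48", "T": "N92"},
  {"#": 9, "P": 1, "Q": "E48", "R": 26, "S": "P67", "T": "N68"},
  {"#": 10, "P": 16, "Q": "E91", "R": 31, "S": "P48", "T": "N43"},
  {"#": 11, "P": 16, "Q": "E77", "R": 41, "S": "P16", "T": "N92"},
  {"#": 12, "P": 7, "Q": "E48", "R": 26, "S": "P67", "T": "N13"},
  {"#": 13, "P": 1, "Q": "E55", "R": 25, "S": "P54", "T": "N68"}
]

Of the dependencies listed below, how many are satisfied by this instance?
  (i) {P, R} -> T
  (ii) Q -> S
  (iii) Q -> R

(i) {P, R} -> T: every LHS value maps to a single RHS value — holds.
(ii) Q -> S: every LHS value maps to a single RHS value — holds.
(iii) Q -> R: every LHS value maps to a single RHS value — holds.
3 of the 3 dependencies hold.

3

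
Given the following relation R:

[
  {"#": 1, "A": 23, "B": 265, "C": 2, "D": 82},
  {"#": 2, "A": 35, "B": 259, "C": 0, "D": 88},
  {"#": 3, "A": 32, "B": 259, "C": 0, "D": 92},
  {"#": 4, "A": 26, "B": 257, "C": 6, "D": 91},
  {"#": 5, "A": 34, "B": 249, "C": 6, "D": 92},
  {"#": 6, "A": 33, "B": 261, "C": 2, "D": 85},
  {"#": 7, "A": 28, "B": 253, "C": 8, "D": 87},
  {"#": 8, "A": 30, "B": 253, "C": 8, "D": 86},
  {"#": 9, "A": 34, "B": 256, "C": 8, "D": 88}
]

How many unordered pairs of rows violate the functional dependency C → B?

C=2: violating pairs (1,6) — 1 pair.
C=0: all 2 rows agree on B — 0 pairs.
C=6: violating pairs (4,5) — 1 pair.
C=8: violating pairs (7,9), (8,9) — 2 pairs.

4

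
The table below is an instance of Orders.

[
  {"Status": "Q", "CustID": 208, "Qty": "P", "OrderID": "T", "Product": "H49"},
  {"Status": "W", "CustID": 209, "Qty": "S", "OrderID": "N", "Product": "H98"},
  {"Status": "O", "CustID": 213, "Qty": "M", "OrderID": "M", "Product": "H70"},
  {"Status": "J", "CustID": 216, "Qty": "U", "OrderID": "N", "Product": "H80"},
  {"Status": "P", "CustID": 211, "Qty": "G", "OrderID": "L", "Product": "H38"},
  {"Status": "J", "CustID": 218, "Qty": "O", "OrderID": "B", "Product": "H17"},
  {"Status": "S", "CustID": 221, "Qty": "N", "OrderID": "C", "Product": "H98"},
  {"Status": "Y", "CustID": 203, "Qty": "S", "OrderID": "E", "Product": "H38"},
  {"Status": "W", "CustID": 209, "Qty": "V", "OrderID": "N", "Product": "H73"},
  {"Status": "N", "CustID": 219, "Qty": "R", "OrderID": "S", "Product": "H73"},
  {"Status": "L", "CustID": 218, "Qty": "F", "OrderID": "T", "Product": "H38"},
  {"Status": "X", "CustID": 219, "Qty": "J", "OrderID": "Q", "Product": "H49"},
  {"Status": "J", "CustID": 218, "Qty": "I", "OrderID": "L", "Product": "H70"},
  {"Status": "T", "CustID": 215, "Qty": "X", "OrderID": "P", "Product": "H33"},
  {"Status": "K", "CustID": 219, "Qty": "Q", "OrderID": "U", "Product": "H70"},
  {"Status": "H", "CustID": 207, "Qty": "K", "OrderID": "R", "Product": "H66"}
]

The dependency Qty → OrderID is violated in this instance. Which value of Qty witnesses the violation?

Qty=P: 1 row → OrderID = T ✓
Qty=S: 2 rows → OrderID takes values {N, E} — violation
Qty=M: 1 row → OrderID = M ✓
Qty=U: 1 row → OrderID = N ✓
Qty=G: 1 row → OrderID = L ✓
Qty=O: 1 row → OrderID = B ✓
Qty=N: 1 row → OrderID = C ✓
Qty=V: 1 row → OrderID = N ✓
Qty=R: 1 row → OrderID = S ✓
Qty=F: 1 row → OrderID = T ✓
Qty=J: 1 row → OrderID = Q ✓
Qty=I: 1 row → OrderID = L ✓
Qty=X: 1 row → OrderID = P ✓
Qty=Q: 1 row → OrderID = U ✓
Qty=K: 1 row → OrderID = R ✓
The only Qty value with inconsistent OrderID is Qty=S.

S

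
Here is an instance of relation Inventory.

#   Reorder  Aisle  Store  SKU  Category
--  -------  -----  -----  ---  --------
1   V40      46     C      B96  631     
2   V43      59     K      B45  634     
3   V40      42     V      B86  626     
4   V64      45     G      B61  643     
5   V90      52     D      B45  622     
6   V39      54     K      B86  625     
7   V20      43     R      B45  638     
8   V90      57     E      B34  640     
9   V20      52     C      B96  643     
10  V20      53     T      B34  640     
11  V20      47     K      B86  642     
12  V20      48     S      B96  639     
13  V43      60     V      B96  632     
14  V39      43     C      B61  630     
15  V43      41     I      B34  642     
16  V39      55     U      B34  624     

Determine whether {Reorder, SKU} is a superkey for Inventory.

Rows 9 and 12 have the same {Reorder, SKU} value (Reorder=V20, SKU=B96) but are distinct tuples, so {Reorder, SKU} does not determine every attribute — not a superkey.

No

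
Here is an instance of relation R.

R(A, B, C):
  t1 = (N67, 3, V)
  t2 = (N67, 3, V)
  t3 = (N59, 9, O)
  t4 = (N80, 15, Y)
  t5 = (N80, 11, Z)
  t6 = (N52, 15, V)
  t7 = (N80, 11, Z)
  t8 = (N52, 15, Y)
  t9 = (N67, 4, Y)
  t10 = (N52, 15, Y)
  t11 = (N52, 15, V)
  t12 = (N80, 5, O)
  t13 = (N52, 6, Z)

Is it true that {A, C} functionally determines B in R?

Yes

(A=N67, C=V): rows 1, 2 → B = 3, 3 ✓
(A=N59, C=O): row 3 → B = 9 ✓
(A=N80, C=Y): row 4 → B = 15 ✓
(A=N80, C=Z): rows 5, 7 → B = 11, 11 ✓
(A=N52, C=V): rows 6, 11 → B = 15, 15 ✓
(A=N52, C=Y): rows 8, 10 → B = 15, 15 ✓
(A=N67, C=Y): row 9 → B = 4 ✓
(A=N80, C=O): row 12 → B = 5 ✓
(A=N52, C=Z): row 13 → B = 6 ✓
Every {A, C} value is associated with a single B value, so {A, C} -> B holds.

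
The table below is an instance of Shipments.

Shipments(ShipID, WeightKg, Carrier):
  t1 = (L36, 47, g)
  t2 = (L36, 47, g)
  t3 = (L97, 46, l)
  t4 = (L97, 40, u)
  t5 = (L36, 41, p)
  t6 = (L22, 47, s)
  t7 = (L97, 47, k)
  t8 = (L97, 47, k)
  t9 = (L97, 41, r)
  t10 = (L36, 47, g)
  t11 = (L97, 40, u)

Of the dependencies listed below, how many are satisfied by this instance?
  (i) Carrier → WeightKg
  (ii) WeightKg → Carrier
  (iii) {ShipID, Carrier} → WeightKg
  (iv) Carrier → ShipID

3

(i) Carrier → WeightKg: every LHS value maps to a single RHS value — holds.
(ii) WeightKg → Carrier: WeightKg=47: rows 1, 2, 6, 7, 8, 10 → Carrier takes values {g, s, k} — violation; WeightKg=41: rows 5, 9 → Carrier takes values {p, r} — violation — fails.
(iii) {ShipID, Carrier} → WeightKg: every LHS value maps to a single RHS value — holds.
(iv) Carrier → ShipID: every LHS value maps to a single RHS value — holds.
3 of the 4 dependencies hold.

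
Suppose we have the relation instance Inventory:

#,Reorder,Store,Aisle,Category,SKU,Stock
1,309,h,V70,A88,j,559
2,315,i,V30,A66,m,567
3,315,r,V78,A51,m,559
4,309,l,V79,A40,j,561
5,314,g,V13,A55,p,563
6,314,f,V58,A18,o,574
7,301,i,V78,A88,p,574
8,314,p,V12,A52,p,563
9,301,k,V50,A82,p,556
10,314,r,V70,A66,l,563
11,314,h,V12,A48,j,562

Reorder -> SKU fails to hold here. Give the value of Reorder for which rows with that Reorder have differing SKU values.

314

Reorder=309: rows 1, 4 → SKU = j, j ✓
Reorder=315: rows 2, 3 → SKU = m, m ✓
Reorder=314: rows 5, 6, 8, 10, 11 → SKU takes values {p, o, l, j} — violation
Reorder=301: rows 7, 9 → SKU = p, p ✓
The only Reorder value with inconsistent SKU is Reorder=314.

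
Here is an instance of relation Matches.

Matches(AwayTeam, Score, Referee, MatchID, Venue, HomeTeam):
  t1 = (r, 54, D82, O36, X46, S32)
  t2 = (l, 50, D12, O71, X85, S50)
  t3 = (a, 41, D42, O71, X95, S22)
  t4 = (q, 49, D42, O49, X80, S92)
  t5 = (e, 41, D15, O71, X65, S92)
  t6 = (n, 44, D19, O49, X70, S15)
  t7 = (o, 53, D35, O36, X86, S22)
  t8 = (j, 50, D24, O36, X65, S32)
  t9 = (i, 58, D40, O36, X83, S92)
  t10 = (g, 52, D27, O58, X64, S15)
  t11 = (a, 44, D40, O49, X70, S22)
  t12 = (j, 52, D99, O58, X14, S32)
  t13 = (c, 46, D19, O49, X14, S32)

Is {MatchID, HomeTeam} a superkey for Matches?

No

Rows 1 and 8 have the same {MatchID, HomeTeam} value (MatchID=O36, HomeTeam=S32) but are distinct tuples, so {MatchID, HomeTeam} does not determine every attribute — not a superkey.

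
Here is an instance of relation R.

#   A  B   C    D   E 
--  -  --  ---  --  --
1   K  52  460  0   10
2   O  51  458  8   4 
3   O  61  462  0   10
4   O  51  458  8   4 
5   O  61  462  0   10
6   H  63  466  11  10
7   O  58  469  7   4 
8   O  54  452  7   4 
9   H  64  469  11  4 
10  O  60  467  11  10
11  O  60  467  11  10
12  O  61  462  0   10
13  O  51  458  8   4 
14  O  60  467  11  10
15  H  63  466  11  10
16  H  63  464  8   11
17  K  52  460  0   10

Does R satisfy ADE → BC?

No

(A=K, D=0, E=10): rows 1, 17 → {B,C} = (52, 460), (52, 460) ✓
(A=O, D=8, E=4): rows 2, 4, 13 → {B,C} = (51, 458), (51, 458), (51, 458) ✓
(A=O, D=0, E=10): rows 3, 5, 12 → {B,C} = (61, 462), (61, 462), (61, 462) ✓
(A=H, D=11, E=10): rows 6, 15 → {B,C} = (63, 466), (63, 466) ✓
(A=O, D=7, E=4): rows 7, 8 → {B,C} takes values {(58, 469), (54, 452)} — violation
(A=H, D=11, E=4): row 9 → {B,C} = (64, 469) ✓
(A=O, D=11, E=10): rows 10, 11, 14 → {B,C} = (60, 467), (60, 467), (60, 467) ✓
(A=H, D=8, E=11): row 16 → {B,C} = (63, 464) ✓
Two rows agree on ADE but differ on BC, so ADE → BC does not hold.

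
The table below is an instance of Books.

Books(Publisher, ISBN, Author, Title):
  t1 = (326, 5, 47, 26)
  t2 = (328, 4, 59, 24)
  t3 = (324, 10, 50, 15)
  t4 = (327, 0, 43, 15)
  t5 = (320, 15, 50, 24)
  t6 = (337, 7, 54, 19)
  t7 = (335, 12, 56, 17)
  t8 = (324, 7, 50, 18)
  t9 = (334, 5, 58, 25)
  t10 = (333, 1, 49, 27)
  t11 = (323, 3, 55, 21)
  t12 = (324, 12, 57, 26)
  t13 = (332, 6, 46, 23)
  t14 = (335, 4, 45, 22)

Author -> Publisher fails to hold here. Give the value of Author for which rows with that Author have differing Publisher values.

50

Author=47: row 1 → Publisher = 326 ✓
Author=59: row 2 → Publisher = 328 ✓
Author=50: rows 3, 5, 8 → Publisher takes values {324, 320} — violation
Author=43: row 4 → Publisher = 327 ✓
Author=54: row 6 → Publisher = 337 ✓
Author=56: row 7 → Publisher = 335 ✓
Author=58: row 9 → Publisher = 334 ✓
Author=49: row 10 → Publisher = 333 ✓
Author=55: row 11 → Publisher = 323 ✓
Author=57: row 12 → Publisher = 324 ✓
Author=46: row 13 → Publisher = 332 ✓
Author=45: row 14 → Publisher = 335 ✓
The only Author value with inconsistent Publisher is Author=50.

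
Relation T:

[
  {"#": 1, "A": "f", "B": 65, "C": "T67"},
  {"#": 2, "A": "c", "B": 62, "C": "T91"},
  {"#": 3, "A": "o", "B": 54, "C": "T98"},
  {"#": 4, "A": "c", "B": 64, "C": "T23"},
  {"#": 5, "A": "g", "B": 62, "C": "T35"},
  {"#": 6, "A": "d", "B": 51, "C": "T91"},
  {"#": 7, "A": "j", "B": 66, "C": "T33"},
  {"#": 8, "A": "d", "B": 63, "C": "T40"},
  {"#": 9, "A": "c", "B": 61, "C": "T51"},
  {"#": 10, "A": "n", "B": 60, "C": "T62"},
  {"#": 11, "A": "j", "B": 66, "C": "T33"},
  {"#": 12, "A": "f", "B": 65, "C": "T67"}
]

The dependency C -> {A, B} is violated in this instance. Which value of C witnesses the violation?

C=T67: rows 1, 12 → {A,B} = (f, 65), (f, 65) ✓
C=T91: rows 2, 6 → {A,B} takes values {(c, 62), (d, 51)} — violation
C=T98: row 3 → {A,B} = (o, 54) ✓
C=T23: row 4 → {A,B} = (c, 64) ✓
C=T35: row 5 → {A,B} = (g, 62) ✓
C=T33: rows 7, 11 → {A,B} = (j, 66), (j, 66) ✓
C=T40: row 8 → {A,B} = (d, 63) ✓
C=T51: row 9 → {A,B} = (c, 61) ✓
C=T62: row 10 → {A,B} = (n, 60) ✓
The only C value with inconsistent RHS is C=T91.

T91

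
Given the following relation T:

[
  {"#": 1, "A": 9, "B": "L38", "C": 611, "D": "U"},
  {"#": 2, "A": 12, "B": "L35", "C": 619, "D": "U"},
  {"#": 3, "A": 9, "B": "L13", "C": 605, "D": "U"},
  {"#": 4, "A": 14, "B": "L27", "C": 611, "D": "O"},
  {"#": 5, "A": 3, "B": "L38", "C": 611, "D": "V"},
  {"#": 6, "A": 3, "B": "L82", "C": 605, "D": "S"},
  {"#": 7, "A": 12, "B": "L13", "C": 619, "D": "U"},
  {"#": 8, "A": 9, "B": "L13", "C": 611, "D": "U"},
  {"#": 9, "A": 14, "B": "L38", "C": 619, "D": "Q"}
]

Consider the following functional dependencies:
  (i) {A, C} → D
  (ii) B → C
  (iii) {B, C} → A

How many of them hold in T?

1

(i) {A, C} → D: every LHS value maps to a single RHS value — holds.
(ii) B → C: B=L38: rows 1, 5, 9 → C takes values {611, 619} — violation; B=L13: rows 3, 7, 8 → C takes values {605, 619, 611} — violation — fails.
(iii) {B, C} → A: (B=L38, C=611): rows 1, 5 → A takes values {9, 3} — violation — fails.
1 of the 3 dependencies holds.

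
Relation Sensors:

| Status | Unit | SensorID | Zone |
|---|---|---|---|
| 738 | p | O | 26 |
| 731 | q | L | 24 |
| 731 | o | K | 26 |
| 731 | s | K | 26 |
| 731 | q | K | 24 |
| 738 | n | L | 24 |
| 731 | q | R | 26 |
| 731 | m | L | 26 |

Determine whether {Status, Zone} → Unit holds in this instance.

No

(Status=738, Zone=26): 1 row → Unit = p ✓
(Status=731, Zone=24): 2 rows → Unit = q, q ✓
(Status=731, Zone=26): 4 rows → Unit takes values {o, s, q, m} — violation
(Status=738, Zone=24): 1 row → Unit = n ✓
Two rows agree on {Status, Zone} but differ on Unit, so {Status, Zone} → Unit does not hold.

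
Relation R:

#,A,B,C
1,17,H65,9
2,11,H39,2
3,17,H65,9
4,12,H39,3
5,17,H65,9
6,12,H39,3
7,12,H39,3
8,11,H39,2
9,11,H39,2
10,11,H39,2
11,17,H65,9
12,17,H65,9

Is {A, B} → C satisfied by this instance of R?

Yes

(A=17, B=H65): rows 1, 3, 5, 11, 12 → C = 9, 9, 9, 9, 9 ✓
(A=11, B=H39): rows 2, 8, 9, 10 → C = 2, 2, 2, 2 ✓
(A=12, B=H39): rows 4, 6, 7 → C = 3, 3, 3 ✓
Every {A, B} value is associated with a single C value, so {A, B} → C holds.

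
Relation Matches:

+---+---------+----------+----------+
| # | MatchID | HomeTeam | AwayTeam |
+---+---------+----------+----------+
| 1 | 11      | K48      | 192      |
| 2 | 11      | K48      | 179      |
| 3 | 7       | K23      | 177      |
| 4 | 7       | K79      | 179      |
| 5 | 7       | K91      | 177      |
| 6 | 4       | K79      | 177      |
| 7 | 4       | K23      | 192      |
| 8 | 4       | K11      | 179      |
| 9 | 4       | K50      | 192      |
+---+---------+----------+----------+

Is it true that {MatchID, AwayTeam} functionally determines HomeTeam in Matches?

(MatchID=11, AwayTeam=192): row 1 → HomeTeam = K48 ✓
(MatchID=11, AwayTeam=179): row 2 → HomeTeam = K48 ✓
(MatchID=7, AwayTeam=177): rows 3, 5 → HomeTeam takes values {K23, K91} — violation
(MatchID=7, AwayTeam=179): row 4 → HomeTeam = K79 ✓
(MatchID=4, AwayTeam=177): row 6 → HomeTeam = K79 ✓
(MatchID=4, AwayTeam=192): rows 7, 9 → HomeTeam takes values {K23, K50} — violation
(MatchID=4, AwayTeam=179): row 8 → HomeTeam = K11 ✓
Two rows agree on {MatchID, AwayTeam} but differ on HomeTeam, so {MatchID, AwayTeam} → HomeTeam does not hold.

No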